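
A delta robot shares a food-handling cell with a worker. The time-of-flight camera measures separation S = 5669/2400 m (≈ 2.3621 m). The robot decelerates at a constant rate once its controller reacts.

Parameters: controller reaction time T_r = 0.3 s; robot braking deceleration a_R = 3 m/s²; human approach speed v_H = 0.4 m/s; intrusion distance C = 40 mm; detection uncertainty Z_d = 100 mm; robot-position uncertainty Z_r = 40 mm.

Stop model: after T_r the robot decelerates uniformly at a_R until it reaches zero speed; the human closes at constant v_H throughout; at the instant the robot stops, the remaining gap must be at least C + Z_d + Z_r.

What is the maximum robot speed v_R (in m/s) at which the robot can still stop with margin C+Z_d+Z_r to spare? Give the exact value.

at the boundary: (1/6)·v² + (13/30)·v + (-4949/2400) = 0
  disc = (13/30)² − 4·(1/6)·(-4949/2400) = 25/16 ; √disc = 5/4
  v_R = (−(13/30) + 5/4) / (2·(1/6)) = 49/20 m/s
check:
T_s = v_R/a_R = (49/20)/3 = 0.8167 s
reaction-phase robot travel = 2.4500·0.3000 = 0.7350 m
robot covers 2.4500·0.8167 − ½·3.0000·0.8167² = 1.0004 m while stopping
human closes 0.4000·1.1167 = 0.4467 m
C+Z_d+Z_r = 0.0400+0.1000+0.0400 = 0.1800 m
sum ≈ 0.7350+1.0004+0.4467+0.1800 ≈ 2.3621 m = S ✓

v_R_max = 49/20 m/s = 2.4500 m/s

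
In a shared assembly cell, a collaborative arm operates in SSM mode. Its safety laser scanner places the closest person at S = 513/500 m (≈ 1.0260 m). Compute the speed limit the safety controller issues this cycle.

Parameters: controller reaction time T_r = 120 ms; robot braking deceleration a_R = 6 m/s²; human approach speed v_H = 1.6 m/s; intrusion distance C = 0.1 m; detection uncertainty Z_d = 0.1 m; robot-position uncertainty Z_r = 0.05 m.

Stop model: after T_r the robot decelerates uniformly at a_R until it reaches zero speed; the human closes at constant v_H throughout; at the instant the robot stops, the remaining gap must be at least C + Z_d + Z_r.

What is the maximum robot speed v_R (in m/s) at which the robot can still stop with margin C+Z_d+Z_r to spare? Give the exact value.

v_R_max = 6/5 m/s = 1.2000 m/s

at the boundary: (1/12)·v² + (29/75)·v + (-73/125) = 0
  disc = (29/75)² − 4·(1/12)·(-73/125) = 1936/5625 ; √disc = 44/75
  v_R = (−(29/75) + 44/75) / (2·(1/12)) = 6/5 m/s
check:
stop time T_s = (6/5)/6 = 0.2000 s
reaction-phase robot travel = 1.2000·0.1200 = 0.1440 m
robot covers 1.2000·0.2000 − ½·6.0000·0.2000² = 0.1200 m while stopping
person approaches 1.6000·(0.1200+0.2000) = 0.5120 m
C+Z_d+Z_r = 0.1000+0.1000+0.0500 = 0.2500 m
sum ≈ 0.1440+0.1200+0.5120+0.2500 ≈ 1.0260 m = S ✓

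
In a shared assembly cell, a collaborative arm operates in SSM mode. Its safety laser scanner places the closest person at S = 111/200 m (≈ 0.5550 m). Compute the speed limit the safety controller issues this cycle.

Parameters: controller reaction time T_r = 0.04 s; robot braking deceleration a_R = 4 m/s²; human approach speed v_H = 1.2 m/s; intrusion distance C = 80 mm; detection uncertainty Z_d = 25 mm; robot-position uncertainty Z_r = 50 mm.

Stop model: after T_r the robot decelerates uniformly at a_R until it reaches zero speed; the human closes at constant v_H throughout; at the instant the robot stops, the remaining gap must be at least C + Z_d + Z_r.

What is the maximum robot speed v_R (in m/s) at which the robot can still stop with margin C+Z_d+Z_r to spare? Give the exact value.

at the boundary: (1/8)·v² + (17/50)·v + (-44/125) = 0
  disc = (17/50)² − 4·(1/8)·(-44/125) = 729/2500 ; √disc = 27/50
  v_R = (−(17/50) + 27/50) / (2·(1/8)) = 4/5 m/s
check:
braking lasts T_s = (4/5)/4 = 0.2000 s
robot in T_r: 0.8000·0.0400 = 0.0320 m
robot covers 0.8000·0.2000 − ½·4.0000·0.2000² = 0.0800 m while stopping
human over T_r+T_s: 1.2000·(0.0400+0.2000) = 0.2880 m
residual clearance needed = 0.0800+0.0250+0.0500 = 0.1550 m
sum ≈ 0.0320+0.0800+0.2880+0.1550 ≈ 0.5550 m = S ✓

v_R_max = 4/5 m/s = 0.8000 m/s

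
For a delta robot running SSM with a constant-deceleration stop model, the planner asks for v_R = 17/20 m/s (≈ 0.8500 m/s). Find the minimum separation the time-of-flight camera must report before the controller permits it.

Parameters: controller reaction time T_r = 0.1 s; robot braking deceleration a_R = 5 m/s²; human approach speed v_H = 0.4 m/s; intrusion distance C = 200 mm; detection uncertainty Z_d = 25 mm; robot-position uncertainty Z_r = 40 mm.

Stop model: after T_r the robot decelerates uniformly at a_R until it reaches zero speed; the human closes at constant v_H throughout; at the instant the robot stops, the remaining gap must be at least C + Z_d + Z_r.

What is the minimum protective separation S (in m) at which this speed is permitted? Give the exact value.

S_min = 2121/4000 m = 0.5302 m

stop time T_s = (17/20)/5 = 0.1700 s
reaction-phase robot travel = 0.8500·0.1000 = 0.0850 m
robot covers 0.8500·0.1700 − ½·5.0000·0.1700² = 0.0722 m while stopping
human closes 0.4000·0.2700 = 0.1080 m
residual clearance needed = 0.2000+0.0250+0.0400 = 0.2650 m
S_min ≈ 0.0850+0.0722+0.1080+0.2650  ⇒  S_min = 2121/4000 m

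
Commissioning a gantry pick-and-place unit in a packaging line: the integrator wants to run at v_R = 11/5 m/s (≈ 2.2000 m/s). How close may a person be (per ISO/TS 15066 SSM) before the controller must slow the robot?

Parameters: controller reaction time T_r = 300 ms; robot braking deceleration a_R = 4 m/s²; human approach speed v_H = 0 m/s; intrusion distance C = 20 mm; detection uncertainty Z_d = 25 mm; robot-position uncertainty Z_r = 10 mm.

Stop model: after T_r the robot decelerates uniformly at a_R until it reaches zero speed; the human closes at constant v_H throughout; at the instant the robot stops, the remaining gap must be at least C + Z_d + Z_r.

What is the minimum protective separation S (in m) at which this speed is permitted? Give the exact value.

S_min = 33/25 m = 1.3200 m

braking lasts T_s = (11/5)/4 = 0.5500 s
robot in T_r: 2.2000·0.3000 = 0.6600 m
robot under decel: 2.2000²/(2·4.0000) = 0.6050 m
person approaches 0.0000·(0.3000+0.5500) = 0.0000 m
C+Z_d+Z_r = 0.0200+0.0250+0.0100 = 0.0550 m
S_min ≈ 0.6600+0.6050+0.0000+0.0550  ⇒  S_min = 33/25 m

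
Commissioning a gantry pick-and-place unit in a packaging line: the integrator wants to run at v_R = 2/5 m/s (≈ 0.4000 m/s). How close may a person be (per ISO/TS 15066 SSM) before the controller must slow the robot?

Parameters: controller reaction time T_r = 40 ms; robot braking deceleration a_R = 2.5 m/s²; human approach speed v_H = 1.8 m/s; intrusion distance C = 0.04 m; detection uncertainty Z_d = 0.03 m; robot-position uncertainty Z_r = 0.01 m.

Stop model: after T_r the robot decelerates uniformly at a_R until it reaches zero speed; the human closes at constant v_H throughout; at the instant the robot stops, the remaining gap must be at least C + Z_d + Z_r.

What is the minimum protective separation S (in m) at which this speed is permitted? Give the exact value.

S_min = 61/125 m = 0.4880 m

braking lasts T_s = (2/5)/(5/2) = 0.1600 s
reaction-phase robot travel = 0.4000·0.0400 = 0.0160 m
robot under decel: 0.4000²/(2·2.5000) = 0.0320 m
human closes 1.8000·0.2000 = 0.3600 m
residual clearance needed = 0.0400+0.0300+0.0100 = 0.0800 m
S_min ≈ 0.0160+0.0320+0.3600+0.0800  ⇒  S_min = 61/125 m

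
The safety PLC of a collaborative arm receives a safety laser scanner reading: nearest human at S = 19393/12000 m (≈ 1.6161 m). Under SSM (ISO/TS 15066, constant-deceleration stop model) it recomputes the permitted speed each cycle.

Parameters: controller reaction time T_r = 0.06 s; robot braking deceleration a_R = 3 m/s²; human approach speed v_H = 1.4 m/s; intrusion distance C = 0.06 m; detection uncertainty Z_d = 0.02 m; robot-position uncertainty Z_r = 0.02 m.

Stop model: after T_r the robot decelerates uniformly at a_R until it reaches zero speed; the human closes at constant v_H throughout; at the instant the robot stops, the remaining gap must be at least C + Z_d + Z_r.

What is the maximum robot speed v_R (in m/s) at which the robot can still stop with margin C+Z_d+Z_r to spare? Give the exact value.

collect terms ⇒ (1/6)·v_R² + (79/150)·v_R + (-3437/2400) = 0
  disc = (79/150)² − 4·(1/6)·(-3437/2400) = 12321/10000 ; √disc = 111/100
  v_R = (−(79/150) + 111/100) / (2·(1/6)) = 7/4 m/s
check:
T_s = v_R/a_R = (7/4)/3 = 0.5833 s
robot in T_r: 1.7500·0.0600 = 0.1050 m
robot under decel: 1.7500²/(2·3.0000) = 0.5104 m
human closes 1.4000·0.6433 = 0.9007 m
C+Z_d+Z_r = 0.0600+0.0200+0.0200 = 0.1000 m
sum ≈ 0.1050+0.5104+0.9007+0.1000 ≈ 1.6161 m = S ✓

v_R_max = 7/4 m/s = 1.7500 m/s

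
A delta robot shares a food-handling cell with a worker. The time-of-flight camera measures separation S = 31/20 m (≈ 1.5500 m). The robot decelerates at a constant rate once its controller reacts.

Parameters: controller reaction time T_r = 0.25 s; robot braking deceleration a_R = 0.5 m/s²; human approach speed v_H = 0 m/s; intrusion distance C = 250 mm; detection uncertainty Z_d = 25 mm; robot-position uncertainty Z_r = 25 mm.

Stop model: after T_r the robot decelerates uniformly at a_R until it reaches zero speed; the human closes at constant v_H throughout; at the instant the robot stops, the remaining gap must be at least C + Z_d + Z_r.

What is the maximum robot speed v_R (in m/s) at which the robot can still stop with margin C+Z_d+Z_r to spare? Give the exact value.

v_R_max = 1 m/s = 1.0000 m/s

quadratic (1)·v² + (1/4)·v + (-5/4) = 0
  disc = (1/4)² − 4·(1)·(-5/4) = 81/16 ; √disc = 9/4
  v_R = (−(1/4) + 9/4) / (2·(1)) = 1 m/s
check:
stop time T_s = 1/(1/2) = 2.0000 s
robot covers v_R·T_r = 1.0000·0.2500 = 0.2500 m before braking
braking distance = 1.0000²/(2·0.5000) = 1.0000 m
human over T_r+T_s: 0.0000·(0.2500+2.0000) = 0.0000 m
margins: 0.2500+0.0250+0.0250 = 0.3000 m
sum ≈ 0.2500+1.0000+0.0000+0.3000 ≈ 1.5500 m = S ✓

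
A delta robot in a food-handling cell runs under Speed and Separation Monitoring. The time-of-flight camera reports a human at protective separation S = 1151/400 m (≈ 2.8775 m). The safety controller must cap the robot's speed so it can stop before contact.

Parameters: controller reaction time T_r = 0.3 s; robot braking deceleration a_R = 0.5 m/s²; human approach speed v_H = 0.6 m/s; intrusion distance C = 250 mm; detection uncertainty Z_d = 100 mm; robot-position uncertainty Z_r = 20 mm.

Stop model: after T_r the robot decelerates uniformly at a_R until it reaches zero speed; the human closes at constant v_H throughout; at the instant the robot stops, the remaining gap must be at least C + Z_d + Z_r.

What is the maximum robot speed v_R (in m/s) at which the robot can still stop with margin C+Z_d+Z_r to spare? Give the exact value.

v_R_max = 19/20 m/s = 0.9500 m/s

quadratic (1)·v² + (3/2)·v + (-931/400) = 0
  disc = (3/2)² − 4·(1)·(-931/400) = 289/25 ; √disc = 17/5
  v_R = (−(3/2) + 17/5) / (2·(1)) = 19/20 m/s
check:
braking lasts T_s = (19/20)/(1/2) = 1.9000 s
robot covers v_R·T_r = 0.9500·0.3000 = 0.2850 m before braking
braking distance = 0.9500²/(2·0.5000) = 0.9025 m
human over T_r+T_s: 0.6000·(0.3000+1.9000) = 1.3200 m
residual clearance needed = 0.2500+0.1000+0.0200 = 0.3700 m
sum ≈ 0.2850+0.9025+1.3200+0.3700 ≈ 2.8775 m = S ✓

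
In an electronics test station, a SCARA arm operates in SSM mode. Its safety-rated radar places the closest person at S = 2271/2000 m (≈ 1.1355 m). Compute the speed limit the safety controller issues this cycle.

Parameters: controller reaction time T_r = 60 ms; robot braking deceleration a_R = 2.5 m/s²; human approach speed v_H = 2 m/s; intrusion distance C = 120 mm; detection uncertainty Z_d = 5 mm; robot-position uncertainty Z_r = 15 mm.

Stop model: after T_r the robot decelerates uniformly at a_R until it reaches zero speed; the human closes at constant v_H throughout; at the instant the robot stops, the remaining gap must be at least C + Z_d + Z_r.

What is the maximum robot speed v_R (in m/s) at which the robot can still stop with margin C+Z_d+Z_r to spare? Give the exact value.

quadratic (1/5)·v² + (43/50)·v + (-1751/2000) = 0
  disc = (43/50)² − 4·(1/5)·(-1751/2000) = 36/25 ; √disc = 6/5
  v_R = (−(43/50) + 6/5) / (2·(1/5)) = 17/20 m/s
check:
stop time T_s = (17/20)/(5/2) = 0.3400 s
reaction-phase robot travel = 0.8500·0.0600 = 0.0510 m
robot under decel: 0.8500²/(2·2.5000) = 0.1445 m
human over T_r+T_s: 2.0000·(0.0600+0.3400) = 0.8000 m
residual clearance needed = 0.1200+0.0050+0.0150 = 0.1400 m
sum ≈ 0.0510+0.1445+0.8000+0.1400 ≈ 1.1355 m = S ✓

v_R_max = 17/20 m/s = 0.8500 m/s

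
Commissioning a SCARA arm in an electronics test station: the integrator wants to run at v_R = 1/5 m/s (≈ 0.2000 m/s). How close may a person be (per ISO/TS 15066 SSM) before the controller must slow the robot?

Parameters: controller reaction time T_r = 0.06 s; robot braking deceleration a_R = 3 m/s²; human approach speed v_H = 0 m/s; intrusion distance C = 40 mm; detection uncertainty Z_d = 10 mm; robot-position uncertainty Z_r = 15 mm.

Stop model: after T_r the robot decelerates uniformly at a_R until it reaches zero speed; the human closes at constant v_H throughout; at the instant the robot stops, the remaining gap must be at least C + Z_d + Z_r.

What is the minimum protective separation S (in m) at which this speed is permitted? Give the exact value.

stop time T_s = (1/5)/3 = 0.0667 s
robot in T_r: 0.2000·0.0600 = 0.0120 m
braking distance = 0.2000²/(2·3.0000) = 0.0067 m
human closes 0.0000·0.1267 = 0.0000 m
C+Z_d+Z_r = 0.0400+0.0100+0.0150 = 0.0650 m
S_min ≈ 0.0120+0.0067+0.0000+0.0650  ⇒  S_min = 251/3000 m

S_min = 251/3000 m = 0.0837 m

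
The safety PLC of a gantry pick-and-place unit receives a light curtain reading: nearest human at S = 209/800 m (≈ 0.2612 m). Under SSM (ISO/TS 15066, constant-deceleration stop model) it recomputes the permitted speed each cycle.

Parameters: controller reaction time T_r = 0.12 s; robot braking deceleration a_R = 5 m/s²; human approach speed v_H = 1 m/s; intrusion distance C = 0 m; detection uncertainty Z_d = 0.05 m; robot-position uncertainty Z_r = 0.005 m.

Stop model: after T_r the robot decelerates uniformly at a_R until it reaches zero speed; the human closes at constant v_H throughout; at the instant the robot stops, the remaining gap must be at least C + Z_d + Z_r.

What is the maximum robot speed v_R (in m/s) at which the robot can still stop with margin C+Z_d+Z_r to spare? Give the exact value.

v_R_max = 1/4 m/s = 0.2500 m/s

collect terms ⇒ (1/10)·v_R² + (8/25)·v_R + (-69/800) = 0
  disc = (8/25)² − 4·(1/10)·(-69/800) = 1369/10000 ; √disc = 37/100
  v_R = (−(8/25) + 37/100) / (2·(1/10)) = 1/4 m/s
check:
stop time T_s = (1/4)/5 = 0.0500 s
reaction-phase robot travel = 0.2500·0.1200 = 0.0300 m
robot under decel: 0.2500²/(2·5.0000) = 0.0063 m
person approaches 1.0000·(0.1200+0.0500) = 0.1700 m
margins: 0.0000+0.0500+0.0050 = 0.0550 m
sum ≈ 0.0300+0.0063+0.1700+0.0550 ≈ 0.2612 m = S ✓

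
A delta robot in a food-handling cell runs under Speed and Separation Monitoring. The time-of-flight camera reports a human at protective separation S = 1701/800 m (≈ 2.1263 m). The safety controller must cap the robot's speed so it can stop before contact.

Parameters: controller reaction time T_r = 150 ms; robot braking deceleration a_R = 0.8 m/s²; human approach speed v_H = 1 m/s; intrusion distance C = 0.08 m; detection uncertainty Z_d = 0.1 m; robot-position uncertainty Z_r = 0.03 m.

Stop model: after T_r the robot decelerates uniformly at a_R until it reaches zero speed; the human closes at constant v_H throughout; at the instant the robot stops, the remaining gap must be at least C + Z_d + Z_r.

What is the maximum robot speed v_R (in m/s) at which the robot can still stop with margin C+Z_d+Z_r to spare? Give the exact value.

v_R_max = 9/10 m/s = 0.9000 m/s

at the boundary: (5/8)·v² + (7/5)·v + (-1413/800) = 0
  disc = (7/5)² − 4·(5/8)·(-1413/800) = 10201/1600 ; √disc = 101/40
  v_R = (−(7/5) + 101/40) / (2·(5/8)) = 9/10 m/s
check:
stop time T_s = (9/10)/(4/5) = 1.1250 s
robot covers v_R·T_r = 0.9000·0.1500 = 0.1350 m before braking
braking distance = 0.9000²/(2·0.8000) = 0.5062 m
person approaches 1.0000·(0.1500+1.1250) = 1.2750 m
margins: 0.0800+0.1000+0.0300 = 0.2100 m
sum ≈ 0.1350+0.5062+1.2750+0.2100 ≈ 2.1263 m = S ✓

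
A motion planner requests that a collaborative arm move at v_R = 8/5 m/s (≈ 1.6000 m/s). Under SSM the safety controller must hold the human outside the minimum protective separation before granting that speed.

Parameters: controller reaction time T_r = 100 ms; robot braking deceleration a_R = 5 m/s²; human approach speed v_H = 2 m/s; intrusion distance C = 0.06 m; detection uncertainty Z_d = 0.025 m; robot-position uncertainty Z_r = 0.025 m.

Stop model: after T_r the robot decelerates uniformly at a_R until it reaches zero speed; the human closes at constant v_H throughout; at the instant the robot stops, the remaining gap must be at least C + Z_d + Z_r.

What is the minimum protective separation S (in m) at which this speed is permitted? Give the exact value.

stop time T_s = (8/5)/5 = 0.3200 s
robot covers v_R·T_r = 1.6000·0.1000 = 0.1600 m before braking
robot under decel: 1.6000²/(2·5.0000) = 0.2560 m
human over T_r+T_s: 2.0000·(0.1000+0.3200) = 0.8400 m
margins: 0.0600+0.0250+0.0250 = 0.1100 m
S_min ≈ 0.1600+0.2560+0.8400+0.1100  ⇒  S_min = 683/500 m

S_min = 683/500 m = 1.3660 m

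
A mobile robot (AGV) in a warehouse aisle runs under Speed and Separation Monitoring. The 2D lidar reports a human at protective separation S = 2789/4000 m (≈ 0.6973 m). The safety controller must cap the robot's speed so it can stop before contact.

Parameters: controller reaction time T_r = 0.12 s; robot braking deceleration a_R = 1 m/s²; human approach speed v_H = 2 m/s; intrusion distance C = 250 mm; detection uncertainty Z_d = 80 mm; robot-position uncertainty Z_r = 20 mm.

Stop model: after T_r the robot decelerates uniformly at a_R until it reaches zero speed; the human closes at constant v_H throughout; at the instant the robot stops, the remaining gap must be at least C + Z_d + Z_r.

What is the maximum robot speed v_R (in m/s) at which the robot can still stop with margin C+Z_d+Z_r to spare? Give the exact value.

collect terms ⇒ (1/2)·v_R² + (53/25)·v_R + (-429/4000) = 0
  disc = (53/25)² − 4·(1/2)·(-429/4000) = 47089/10000 ; √disc = 217/100
  v_R = (−(53/25) + 217/100) / (2·(1/2)) = 1/20 m/s
check:
braking lasts T_s = (1/20)/1 = 0.0500 s
reaction-phase robot travel = 0.0500·0.1200 = 0.0060 m
braking distance = 0.0500²/(2·1.0000) = 0.0013 m
human closes 2.0000·0.1700 = 0.3400 m
margins: 0.2500+0.0800+0.0200 = 0.3500 m
sum ≈ 0.0060+0.0013+0.3400+0.3500 ≈ 0.6973 m = S ✓

v_R_max = 1/20 m/s = 0.0500 m/s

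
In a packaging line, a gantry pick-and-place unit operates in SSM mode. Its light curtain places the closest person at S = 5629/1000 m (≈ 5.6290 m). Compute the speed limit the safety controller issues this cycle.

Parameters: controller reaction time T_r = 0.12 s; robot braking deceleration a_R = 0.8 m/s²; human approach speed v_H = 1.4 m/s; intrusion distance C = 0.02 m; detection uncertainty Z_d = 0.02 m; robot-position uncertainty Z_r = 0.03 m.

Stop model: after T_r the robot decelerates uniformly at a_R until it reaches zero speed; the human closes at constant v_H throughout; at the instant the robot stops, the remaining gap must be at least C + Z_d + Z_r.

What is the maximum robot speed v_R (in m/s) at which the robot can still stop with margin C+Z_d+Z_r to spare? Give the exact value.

collect terms ⇒ (5/8)·v_R² + (187/100)·v_R + (-5391/1000) = 0
  disc = (187/100)² − 4·(5/8)·(-5391/1000) = 10609/625 ; √disc = 103/25
  v_R = (−(187/100) + 103/25) / (2·(5/8)) = 9/5 m/s
check:
T_s = v_R/a_R = (9/5)/(4/5) = 2.2500 s
robot covers v_R·T_r = 1.8000·0.1200 = 0.2160 m before braking
robot under decel: 1.8000²/(2·0.8000) = 2.0250 m
human closes 1.4000·2.3700 = 3.3180 m
C+Z_d+Z_r = 0.0200+0.0200+0.0300 = 0.0700 m
sum ≈ 0.2160+2.0250+3.3180+0.0700 ≈ 5.6290 m = S ✓

v_R_max = 9/5 m/s = 1.8000 m/s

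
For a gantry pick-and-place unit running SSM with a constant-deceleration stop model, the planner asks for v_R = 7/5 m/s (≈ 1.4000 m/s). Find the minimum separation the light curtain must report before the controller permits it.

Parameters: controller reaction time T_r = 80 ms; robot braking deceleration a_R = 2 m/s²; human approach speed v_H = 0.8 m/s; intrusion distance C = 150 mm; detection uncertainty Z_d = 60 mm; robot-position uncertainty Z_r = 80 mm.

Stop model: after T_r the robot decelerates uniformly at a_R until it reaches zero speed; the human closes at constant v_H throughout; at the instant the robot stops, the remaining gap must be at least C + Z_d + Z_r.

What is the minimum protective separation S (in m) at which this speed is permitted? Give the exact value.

stop time T_s = (7/5)/2 = 0.7000 s
robot covers v_R·T_r = 1.4000·0.0800 = 0.1120 m before braking
robot covers 1.4000·0.7000 − ½·2.0000·0.7000² = 0.4900 m while stopping
human over T_r+T_s: 0.8000·(0.0800+0.7000) = 0.6240 m
margins: 0.1500+0.0600+0.0800 = 0.2900 m
S_min ≈ 0.1120+0.4900+0.6240+0.2900  ⇒  S_min = 379/250 m

S_min = 379/250 m = 1.5160 m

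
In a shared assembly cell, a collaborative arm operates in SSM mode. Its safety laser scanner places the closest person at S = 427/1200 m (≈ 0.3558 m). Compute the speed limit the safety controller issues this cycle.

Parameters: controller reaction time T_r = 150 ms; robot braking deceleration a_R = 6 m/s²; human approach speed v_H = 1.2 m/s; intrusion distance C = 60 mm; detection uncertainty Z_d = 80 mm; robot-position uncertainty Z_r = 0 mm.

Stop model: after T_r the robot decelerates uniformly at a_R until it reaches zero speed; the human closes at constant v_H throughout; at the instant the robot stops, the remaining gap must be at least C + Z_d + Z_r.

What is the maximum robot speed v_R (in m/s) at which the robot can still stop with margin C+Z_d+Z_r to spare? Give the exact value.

at the boundary: (1/12)·v² + (7/20)·v + (-43/1200) = 0
  disc = (7/20)² − 4·(1/12)·(-43/1200) = 121/900 ; √disc = 11/30
  v_R = (−(7/20) + 11/30) / (2·(1/12)) = 1/10 m/s
check:
stop time T_s = (1/10)/6 = 0.0167 s
robot covers v_R·T_r = 0.1000·0.1500 = 0.0150 m before braking
robot under decel: 0.1000²/(2·6.0000) = 0.0008 m
human closes 1.2000·0.1667 = 0.2000 m
residual clearance needed = 0.0600+0.0800+0.0000 = 0.1400 m
sum ≈ 0.0150+0.0008+0.2000+0.1400 ≈ 0.3558 m = S ✓

v_R_max = 1/10 m/s = 0.1000 m/s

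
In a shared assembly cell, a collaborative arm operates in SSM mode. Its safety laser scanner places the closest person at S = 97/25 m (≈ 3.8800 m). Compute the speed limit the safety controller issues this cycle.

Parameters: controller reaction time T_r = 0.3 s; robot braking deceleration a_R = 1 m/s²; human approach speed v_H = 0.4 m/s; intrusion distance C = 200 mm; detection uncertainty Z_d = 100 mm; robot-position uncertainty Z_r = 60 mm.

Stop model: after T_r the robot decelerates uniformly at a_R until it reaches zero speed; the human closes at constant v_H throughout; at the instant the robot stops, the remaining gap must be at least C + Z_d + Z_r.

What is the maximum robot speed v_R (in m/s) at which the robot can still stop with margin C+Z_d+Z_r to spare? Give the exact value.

collect terms ⇒ (1/2)·v_R² + (7/10)·v_R + (-17/5) = 0
  disc = (7/10)² − 4·(1/2)·(-17/5) = 729/100 ; √disc = 27/10
  v_R = (−(7/10) + 27/10) / (2·(1/2)) = 2 m/s
check:
stop time T_s = 2/1 = 2.0000 s
robot covers v_R·T_r = 2.0000·0.3000 = 0.6000 m before braking
braking distance = 2.0000²/(2·1.0000) = 2.0000 m
person approaches 0.4000·(0.3000+2.0000) = 0.9200 m
C+Z_d+Z_r = 0.2000+0.1000+0.0600 = 0.3600 m
sum ≈ 0.6000+2.0000+0.9200+0.3600 ≈ 3.8800 m = S ✓

v_R_max = 2 m/s = 2.0000 m/s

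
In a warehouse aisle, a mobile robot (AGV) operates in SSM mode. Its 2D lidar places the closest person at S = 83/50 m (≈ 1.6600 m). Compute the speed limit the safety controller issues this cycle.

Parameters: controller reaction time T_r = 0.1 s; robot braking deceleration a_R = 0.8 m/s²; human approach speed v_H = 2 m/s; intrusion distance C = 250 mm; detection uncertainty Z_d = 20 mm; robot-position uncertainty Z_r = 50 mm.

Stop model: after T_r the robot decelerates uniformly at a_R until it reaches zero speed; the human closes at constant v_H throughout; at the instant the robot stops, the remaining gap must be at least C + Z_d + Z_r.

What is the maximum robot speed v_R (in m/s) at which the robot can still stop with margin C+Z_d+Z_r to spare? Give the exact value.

quadratic (5/8)·v² + (13/5)·v + (-57/50) = 0
  disc = (13/5)² − 4·(5/8)·(-57/50) = 961/100 ; √disc = 31/10
  v_R = (−(13/5) + 31/10) / (2·(5/8)) = 2/5 m/s
check:
stop time T_s = (2/5)/(4/5) = 0.5000 s
robot in T_r: 0.4000·0.1000 = 0.0400 m
robot covers 0.4000·0.5000 − ½·0.8000·0.5000² = 0.1000 m while stopping
person approaches 2.0000·(0.1000+0.5000) = 1.2000 m
C+Z_d+Z_r = 0.2500+0.0200+0.0500 = 0.3200 m
sum ≈ 0.0400+0.1000+1.2000+0.3200 ≈ 1.6600 m = S ✓

v_R_max = 2/5 m/s = 0.4000 m/s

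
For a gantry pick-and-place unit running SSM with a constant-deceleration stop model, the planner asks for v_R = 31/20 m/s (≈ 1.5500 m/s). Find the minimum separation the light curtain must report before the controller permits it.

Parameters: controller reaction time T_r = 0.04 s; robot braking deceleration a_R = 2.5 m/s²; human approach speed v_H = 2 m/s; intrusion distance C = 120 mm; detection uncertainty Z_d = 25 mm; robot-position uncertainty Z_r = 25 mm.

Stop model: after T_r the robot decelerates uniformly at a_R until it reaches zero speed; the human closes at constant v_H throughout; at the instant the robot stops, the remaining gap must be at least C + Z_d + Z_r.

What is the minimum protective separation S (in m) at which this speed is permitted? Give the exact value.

S_min = 813/400 m = 2.0325 m

T_s = v_R/a_R = (31/20)/(5/2) = 0.6200 s
reaction-phase robot travel = 1.5500·0.0400 = 0.0620 m
robot covers 1.5500·0.6200 − ½·2.5000·0.6200² = 0.4805 m while stopping
human closes 2.0000·0.6600 = 1.3200 m
margins: 0.1200+0.0250+0.0250 = 0.1700 m
S_min ≈ 0.0620+0.4805+1.3200+0.1700  ⇒  S_min = 813/400 m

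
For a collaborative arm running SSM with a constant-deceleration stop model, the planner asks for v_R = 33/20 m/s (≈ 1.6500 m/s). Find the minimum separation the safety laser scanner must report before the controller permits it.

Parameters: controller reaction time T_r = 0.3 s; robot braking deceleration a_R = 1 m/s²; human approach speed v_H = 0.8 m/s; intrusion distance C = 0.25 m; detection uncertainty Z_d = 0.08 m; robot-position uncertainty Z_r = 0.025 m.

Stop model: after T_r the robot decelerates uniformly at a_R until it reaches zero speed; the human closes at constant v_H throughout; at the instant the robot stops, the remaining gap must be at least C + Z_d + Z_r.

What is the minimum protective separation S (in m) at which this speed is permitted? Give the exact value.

S_min = 3017/800 m = 3.7713 m

braking lasts T_s = (33/20)/1 = 1.6500 s
robot covers v_R·T_r = 1.6500·0.3000 = 0.4950 m before braking
robot covers 1.6500·1.6500 − ½·1.0000·1.6500² = 1.3613 m while stopping
human closes 0.8000·1.9500 = 1.5600 m
C+Z_d+Z_r = 0.2500+0.0800+0.0250 = 0.3550 m
S_min ≈ 0.4950+1.3613+1.5600+0.3550  ⇒  S_min = 3017/800 m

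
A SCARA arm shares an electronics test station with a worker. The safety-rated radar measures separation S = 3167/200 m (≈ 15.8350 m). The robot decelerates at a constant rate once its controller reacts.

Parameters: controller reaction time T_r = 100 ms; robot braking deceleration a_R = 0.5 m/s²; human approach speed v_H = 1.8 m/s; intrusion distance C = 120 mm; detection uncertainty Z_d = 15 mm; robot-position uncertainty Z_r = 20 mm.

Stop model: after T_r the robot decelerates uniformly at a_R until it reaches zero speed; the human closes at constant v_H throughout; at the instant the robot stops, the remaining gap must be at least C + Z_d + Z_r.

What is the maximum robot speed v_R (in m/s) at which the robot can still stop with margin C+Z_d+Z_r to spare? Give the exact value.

collect terms ⇒ (1)·v_R² + (37/10)·v_R + (-31/2) = 0
  disc = (37/10)² − 4·(1)·(-31/2) = 7569/100 ; √disc = 87/10
  v_R = (−(37/10) + 87/10) / (2·(1)) = 5/2 m/s
check:
braking lasts T_s = (5/2)/(1/2) = 5.0000 s
robot in T_r: 2.5000·0.1000 = 0.2500 m
robot under decel: 2.5000²/(2·0.5000) = 6.2500 m
human closes 1.8000·5.1000 = 9.1800 m
residual clearance needed = 0.1200+0.0150+0.0200 = 0.1550 m
sum ≈ 0.2500+6.2500+9.1800+0.1550 ≈ 15.8350 m = S ✓

v_R_max = 5/2 m/s = 2.5000 m/s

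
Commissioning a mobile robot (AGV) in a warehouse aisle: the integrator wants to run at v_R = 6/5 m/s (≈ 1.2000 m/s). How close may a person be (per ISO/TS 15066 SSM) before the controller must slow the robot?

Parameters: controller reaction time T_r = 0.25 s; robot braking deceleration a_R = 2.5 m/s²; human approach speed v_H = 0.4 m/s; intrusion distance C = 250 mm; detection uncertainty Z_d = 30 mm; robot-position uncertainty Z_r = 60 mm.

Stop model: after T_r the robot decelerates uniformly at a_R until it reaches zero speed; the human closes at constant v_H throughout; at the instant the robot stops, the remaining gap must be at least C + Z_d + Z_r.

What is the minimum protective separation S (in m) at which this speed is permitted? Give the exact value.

S_min = 61/50 m = 1.2200 m

T_s = v_R/a_R = (6/5)/(5/2) = 0.4800 s
robot in T_r: 1.2000·0.2500 = 0.3000 m
braking distance = 1.2000²/(2·2.5000) = 0.2880 m
human closes 0.4000·0.7300 = 0.2920 m
C+Z_d+Z_r = 0.2500+0.0300+0.0600 = 0.3400 m
S_min ≈ 0.3000+0.2880+0.2920+0.3400  ⇒  S_min = 61/50 m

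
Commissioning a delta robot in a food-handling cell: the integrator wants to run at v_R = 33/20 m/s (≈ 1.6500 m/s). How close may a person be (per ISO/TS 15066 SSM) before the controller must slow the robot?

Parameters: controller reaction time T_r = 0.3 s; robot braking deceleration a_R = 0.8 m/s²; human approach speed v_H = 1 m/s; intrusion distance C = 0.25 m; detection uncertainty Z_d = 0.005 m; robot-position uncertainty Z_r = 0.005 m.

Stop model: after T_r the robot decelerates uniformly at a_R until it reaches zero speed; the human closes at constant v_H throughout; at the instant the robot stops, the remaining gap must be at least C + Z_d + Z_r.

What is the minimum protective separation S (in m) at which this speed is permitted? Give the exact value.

S_min = 15421/3200 m = 4.8191 m

T_s = v_R/a_R = (33/20)/(4/5) = 2.0625 s
robot covers v_R·T_r = 1.6500·0.3000 = 0.4950 m before braking
robot under decel: 1.6500²/(2·0.8000) = 1.7016 m
person approaches 1.0000·(0.3000+2.0625) = 2.3625 m
margins: 0.2500+0.0050+0.0050 = 0.2600 m
S_min ≈ 0.4950+1.7016+2.3625+0.2600  ⇒  S_min = 15421/3200 m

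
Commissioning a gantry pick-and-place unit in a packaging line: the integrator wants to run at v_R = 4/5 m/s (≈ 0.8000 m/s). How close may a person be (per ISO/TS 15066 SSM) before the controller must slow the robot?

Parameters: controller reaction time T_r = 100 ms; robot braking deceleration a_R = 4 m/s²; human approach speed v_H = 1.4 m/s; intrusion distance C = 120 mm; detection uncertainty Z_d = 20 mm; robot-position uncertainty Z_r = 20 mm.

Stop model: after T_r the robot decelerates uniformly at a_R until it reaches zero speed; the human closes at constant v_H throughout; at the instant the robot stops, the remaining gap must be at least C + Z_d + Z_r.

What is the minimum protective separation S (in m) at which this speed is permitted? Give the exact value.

stop time T_s = (4/5)/4 = 0.2000 s
reaction-phase robot travel = 0.8000·0.1000 = 0.0800 m
braking distance = 0.8000²/(2·4.0000) = 0.0800 m
human closes 1.4000·0.3000 = 0.4200 m
C+Z_d+Z_r = 0.1200+0.0200+0.0200 = 0.1600 m
S_min ≈ 0.0800+0.0800+0.4200+0.1600  ⇒  S_min = 37/50 m

S_min = 37/50 m = 0.7400 m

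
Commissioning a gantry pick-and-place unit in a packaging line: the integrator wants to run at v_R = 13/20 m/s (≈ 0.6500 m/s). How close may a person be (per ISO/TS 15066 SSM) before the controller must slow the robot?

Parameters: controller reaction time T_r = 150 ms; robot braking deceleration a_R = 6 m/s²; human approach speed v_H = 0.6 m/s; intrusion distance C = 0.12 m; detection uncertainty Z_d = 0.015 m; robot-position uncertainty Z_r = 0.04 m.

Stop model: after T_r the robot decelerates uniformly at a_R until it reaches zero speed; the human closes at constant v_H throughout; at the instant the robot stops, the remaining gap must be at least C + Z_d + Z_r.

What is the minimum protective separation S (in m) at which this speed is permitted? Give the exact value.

S_min = 2221/4800 m = 0.4627 m

braking lasts T_s = (13/20)/6 = 0.1083 s
robot in T_r: 0.6500·0.1500 = 0.0975 m
robot covers 0.6500·0.1083 − ½·6.0000·0.1083² = 0.0352 m while stopping
person approaches 0.6000·(0.1500+0.1083) = 0.1550 m
margins: 0.1200+0.0150+0.0400 = 0.1750 m
S_min ≈ 0.0975+0.0352+0.1550+0.1750  ⇒  S_min = 2221/4800 m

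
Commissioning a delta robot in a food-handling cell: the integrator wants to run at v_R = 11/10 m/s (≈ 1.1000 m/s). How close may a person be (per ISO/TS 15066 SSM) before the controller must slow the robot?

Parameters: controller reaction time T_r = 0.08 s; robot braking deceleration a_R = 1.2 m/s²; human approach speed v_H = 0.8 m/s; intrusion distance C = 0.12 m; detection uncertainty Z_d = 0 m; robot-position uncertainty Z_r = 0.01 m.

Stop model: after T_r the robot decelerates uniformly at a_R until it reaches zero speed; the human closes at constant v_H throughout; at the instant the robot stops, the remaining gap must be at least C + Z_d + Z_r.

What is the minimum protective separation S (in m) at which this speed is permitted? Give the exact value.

S_min = 3039/2000 m = 1.5195 m

T_s = v_R/a_R = (11/10)/(6/5) = 0.9167 s
robot covers v_R·T_r = 1.1000·0.0800 = 0.0880 m before braking
robot under decel: 1.1000²/(2·1.2000) = 0.5042 m
person approaches 0.8000·(0.0800+0.9167) = 0.7973 m
margins: 0.1200+0.0000+0.0100 = 0.1300 m
S_min ≈ 0.0880+0.5042+0.7973+0.1300  ⇒  S_min = 3039/2000 m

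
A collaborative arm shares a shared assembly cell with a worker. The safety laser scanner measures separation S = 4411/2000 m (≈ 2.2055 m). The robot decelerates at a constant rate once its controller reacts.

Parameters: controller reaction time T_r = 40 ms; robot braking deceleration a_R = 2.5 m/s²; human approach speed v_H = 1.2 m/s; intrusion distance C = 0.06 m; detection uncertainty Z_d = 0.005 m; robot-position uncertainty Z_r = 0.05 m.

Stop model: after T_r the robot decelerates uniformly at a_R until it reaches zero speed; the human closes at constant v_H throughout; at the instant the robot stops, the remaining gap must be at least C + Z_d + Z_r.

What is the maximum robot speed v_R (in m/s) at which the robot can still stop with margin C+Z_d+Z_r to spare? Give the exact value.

at the boundary: (1/5)·v² + (13/25)·v + (-817/400) = 0
  disc = (13/25)² − 4·(1/5)·(-817/400) = 4761/2500 ; √disc = 69/50
  v_R = (−(13/25) + 69/50) / (2·(1/5)) = 43/20 m/s
check:
T_s = v_R/a_R = (43/20)/(5/2) = 0.8600 s
robot in T_r: 2.1500·0.0400 = 0.0860 m
robot under decel: 2.1500²/(2·2.5000) = 0.9245 m
person approaches 1.2000·(0.0400+0.8600) = 1.0800 m
margins: 0.0600+0.0050+0.0500 = 0.1150 m
sum ≈ 0.0860+0.9245+1.0800+0.1150 ≈ 2.2055 m = S ✓

v_R_max = 43/20 m/s = 2.1500 m/s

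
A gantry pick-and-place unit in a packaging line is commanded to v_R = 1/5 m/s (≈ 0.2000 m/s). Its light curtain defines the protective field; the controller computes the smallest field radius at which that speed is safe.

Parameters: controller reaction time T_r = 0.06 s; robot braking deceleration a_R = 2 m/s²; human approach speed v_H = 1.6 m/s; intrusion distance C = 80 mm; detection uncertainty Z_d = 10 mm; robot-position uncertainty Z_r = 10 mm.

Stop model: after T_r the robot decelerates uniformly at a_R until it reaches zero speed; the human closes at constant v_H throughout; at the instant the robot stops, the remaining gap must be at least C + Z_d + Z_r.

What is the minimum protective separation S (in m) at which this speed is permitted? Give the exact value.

stop time T_s = (1/5)/2 = 0.1000 s
reaction-phase robot travel = 0.2000·0.0600 = 0.0120 m
robot under decel: 0.2000²/(2·2.0000) = 0.0100 m
person approaches 1.6000·(0.0600+0.1000) = 0.2560 m
residual clearance needed = 0.0800+0.0100+0.0100 = 0.1000 m
S_min ≈ 0.0120+0.0100+0.2560+0.1000  ⇒  S_min = 189/500 m

S_min = 189/500 m = 0.3780 m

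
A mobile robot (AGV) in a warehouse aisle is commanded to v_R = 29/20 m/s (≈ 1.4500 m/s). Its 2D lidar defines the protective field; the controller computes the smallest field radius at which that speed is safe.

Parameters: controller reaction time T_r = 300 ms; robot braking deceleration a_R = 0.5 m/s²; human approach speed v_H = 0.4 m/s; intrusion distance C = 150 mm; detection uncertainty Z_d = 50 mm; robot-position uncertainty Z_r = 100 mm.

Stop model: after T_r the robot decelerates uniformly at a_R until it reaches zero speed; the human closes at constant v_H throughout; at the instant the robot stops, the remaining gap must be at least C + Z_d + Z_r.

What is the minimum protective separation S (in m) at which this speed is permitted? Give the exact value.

S_min = 1647/400 m = 4.1175 m

braking lasts T_s = (29/20)/(1/2) = 2.9000 s
robot covers v_R·T_r = 1.4500·0.3000 = 0.4350 m before braking
robot under decel: 1.4500²/(2·0.5000) = 2.1025 m
person approaches 0.4000·(0.3000+2.9000) = 1.2800 m
C+Z_d+Z_r = 0.1500+0.0500+0.1000 = 0.3000 m
S_min ≈ 0.4350+2.1025+1.2800+0.3000  ⇒  S_min = 1647/400 m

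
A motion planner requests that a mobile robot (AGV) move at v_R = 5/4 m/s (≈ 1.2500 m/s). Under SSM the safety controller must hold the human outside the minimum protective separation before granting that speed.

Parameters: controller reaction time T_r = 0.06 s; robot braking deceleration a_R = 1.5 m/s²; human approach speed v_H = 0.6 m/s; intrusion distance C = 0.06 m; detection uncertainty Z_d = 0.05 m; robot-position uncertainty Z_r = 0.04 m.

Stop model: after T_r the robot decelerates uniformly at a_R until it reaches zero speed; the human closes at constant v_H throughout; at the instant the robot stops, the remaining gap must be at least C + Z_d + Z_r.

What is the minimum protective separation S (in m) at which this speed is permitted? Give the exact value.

S_min = 7691/6000 m = 1.2818 m

braking lasts T_s = (5/4)/(3/2) = 0.8333 s
reaction-phase robot travel = 1.2500·0.0600 = 0.0750 m
braking distance = 1.2500²/(2·1.5000) = 0.5208 m
person approaches 0.6000·(0.0600+0.8333) = 0.5360 m
C+Z_d+Z_r = 0.0600+0.0500+0.0400 = 0.1500 m
S_min ≈ 0.0750+0.5208+0.5360+0.1500  ⇒  S_min = 7691/6000 m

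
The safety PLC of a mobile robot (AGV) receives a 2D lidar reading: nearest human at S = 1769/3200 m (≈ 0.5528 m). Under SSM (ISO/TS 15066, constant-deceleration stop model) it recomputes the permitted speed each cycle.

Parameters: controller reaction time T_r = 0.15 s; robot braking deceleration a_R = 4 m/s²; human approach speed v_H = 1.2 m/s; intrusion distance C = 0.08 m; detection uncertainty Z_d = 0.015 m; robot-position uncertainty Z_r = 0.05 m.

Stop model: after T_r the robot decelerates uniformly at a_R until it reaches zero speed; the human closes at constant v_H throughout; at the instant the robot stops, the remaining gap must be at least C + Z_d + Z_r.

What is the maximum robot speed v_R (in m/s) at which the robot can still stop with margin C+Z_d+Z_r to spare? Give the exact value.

quadratic (1/8)·v² + (9/20)·v + (-729/3200) = 0
  disc = (9/20)² − 4·(1/8)·(-729/3200) = 81/256 ; √disc = 9/16
  v_R = (−(9/20) + 9/16) / (2·(1/8)) = 9/20 m/s
check:
T_s = v_R/a_R = (9/20)/4 = 0.1125 s
reaction-phase robot travel = 0.4500·0.1500 = 0.0675 m
robot under decel: 0.4500²/(2·4.0000) = 0.0253 m
human closes 1.2000·0.2625 = 0.3150 m
residual clearance needed = 0.0800+0.0150+0.0500 = 0.1450 m
sum ≈ 0.0675+0.0253+0.3150+0.1450 ≈ 0.5528 m = S ✓

v_R_max = 9/20 m/s = 0.4500 m/s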